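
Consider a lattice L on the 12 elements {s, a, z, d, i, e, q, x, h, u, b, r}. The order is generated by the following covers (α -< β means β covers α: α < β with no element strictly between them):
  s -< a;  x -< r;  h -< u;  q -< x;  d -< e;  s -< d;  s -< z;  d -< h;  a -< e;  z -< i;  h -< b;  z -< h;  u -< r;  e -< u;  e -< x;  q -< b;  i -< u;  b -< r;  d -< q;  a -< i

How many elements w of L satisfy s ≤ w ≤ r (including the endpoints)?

The interval [s, r] = {a, b, d, e, h, i, q, r, s, u, x, z}, which has 12 elements.

12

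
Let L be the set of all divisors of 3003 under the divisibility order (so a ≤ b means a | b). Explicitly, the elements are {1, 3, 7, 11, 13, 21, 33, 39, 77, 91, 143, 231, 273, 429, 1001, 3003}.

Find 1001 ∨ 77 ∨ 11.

In the divisibility order, the join is the least common multiple: lcm(1001, 77, 11) = 1001.

1001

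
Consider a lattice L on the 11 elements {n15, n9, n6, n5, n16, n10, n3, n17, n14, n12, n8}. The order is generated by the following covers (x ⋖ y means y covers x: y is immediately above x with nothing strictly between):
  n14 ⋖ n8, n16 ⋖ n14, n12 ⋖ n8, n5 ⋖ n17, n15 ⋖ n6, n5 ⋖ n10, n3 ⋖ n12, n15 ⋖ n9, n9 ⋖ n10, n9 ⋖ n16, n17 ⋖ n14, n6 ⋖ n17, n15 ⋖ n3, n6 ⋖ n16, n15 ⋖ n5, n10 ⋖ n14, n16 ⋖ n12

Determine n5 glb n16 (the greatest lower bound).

Common lower bounds of {n5, n16}: n15.
The greatest among these is n15.

n15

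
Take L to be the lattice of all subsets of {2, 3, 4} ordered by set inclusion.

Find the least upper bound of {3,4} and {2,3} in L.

Under ⊆, join is union: {3,4} ∪ {2,3} = {2,3,4}.

{2,3,4}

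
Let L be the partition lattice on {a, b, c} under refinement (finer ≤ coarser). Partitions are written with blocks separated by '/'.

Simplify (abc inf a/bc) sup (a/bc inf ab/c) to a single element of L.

abc ∧ a/bc = a/bc
a/bc ∧ ab/c = a/b/c
a/bc ∨ a/b/c = a/bc

a/bc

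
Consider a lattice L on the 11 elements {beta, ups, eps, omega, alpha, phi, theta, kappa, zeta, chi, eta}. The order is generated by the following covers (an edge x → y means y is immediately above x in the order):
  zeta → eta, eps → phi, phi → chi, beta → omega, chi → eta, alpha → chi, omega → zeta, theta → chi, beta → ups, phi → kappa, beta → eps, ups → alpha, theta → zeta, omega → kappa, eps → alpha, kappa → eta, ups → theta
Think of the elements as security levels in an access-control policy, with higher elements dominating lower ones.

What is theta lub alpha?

chi

Common upper bounds of {theta, alpha}: chi, eta.
The least among these is chi.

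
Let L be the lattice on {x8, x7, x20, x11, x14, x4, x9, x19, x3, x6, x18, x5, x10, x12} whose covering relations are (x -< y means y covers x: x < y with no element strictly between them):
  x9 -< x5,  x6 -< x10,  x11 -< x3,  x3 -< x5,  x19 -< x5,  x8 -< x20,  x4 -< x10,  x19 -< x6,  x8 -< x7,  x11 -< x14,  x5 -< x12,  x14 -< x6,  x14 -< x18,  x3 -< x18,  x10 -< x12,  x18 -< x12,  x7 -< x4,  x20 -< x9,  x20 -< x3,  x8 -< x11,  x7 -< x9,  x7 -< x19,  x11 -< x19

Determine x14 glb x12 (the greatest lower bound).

Common lower bounds of {x14, x12}: x11, x14, x8.
The greatest among these is x14.

x14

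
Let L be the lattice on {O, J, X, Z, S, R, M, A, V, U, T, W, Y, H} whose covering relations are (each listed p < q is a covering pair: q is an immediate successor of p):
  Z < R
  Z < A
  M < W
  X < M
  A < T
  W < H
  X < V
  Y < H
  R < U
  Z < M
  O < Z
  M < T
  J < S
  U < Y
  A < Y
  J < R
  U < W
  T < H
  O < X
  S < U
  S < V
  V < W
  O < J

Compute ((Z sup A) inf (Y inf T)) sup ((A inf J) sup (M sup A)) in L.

T

Z ∨ A = A
Y ∧ T = A
A ∧ A = A
A ∧ J = O
M ∨ A = T
O ∨ T = T
A ∨ T = T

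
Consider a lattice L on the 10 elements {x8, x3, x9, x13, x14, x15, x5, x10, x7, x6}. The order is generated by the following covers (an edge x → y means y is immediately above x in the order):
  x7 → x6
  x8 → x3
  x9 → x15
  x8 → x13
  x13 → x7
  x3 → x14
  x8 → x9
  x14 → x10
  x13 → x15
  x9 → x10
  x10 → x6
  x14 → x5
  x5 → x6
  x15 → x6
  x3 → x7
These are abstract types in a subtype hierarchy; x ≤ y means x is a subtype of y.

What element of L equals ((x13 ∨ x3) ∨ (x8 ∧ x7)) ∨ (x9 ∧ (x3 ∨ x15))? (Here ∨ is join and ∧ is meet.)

x13 ∨ x3 = x7
x8 ∧ x7 = x8
x7 ∨ x8 = x7
x3 ∨ x15 = x6
x9 ∧ x6 = x9
x7 ∨ x9 = x6

x6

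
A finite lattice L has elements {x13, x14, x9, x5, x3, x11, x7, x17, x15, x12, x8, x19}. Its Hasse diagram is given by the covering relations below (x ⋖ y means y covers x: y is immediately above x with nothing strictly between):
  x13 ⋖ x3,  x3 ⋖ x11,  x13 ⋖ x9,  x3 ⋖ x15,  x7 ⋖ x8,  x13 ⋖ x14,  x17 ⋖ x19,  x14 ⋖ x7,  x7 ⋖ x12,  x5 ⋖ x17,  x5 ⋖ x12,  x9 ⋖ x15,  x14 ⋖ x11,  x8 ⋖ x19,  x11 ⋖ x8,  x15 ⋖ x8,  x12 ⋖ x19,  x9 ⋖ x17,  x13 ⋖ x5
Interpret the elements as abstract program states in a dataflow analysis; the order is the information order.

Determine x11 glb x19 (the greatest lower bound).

x11

Common lower bounds of {x11, x19}: x11, x13, x14, x3.
The greatest among these is x11.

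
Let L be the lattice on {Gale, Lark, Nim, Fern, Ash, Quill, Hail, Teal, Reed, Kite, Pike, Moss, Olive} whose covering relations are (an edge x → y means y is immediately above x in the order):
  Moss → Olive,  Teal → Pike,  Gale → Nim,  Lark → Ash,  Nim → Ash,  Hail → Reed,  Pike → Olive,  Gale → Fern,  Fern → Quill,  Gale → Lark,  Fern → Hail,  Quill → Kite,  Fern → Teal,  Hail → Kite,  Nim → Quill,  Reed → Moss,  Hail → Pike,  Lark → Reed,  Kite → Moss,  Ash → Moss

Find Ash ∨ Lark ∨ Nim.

Common upper bounds of {Ash, Lark, Nim}: Ash, Moss, Olive.
The least among these is Ash.

Ash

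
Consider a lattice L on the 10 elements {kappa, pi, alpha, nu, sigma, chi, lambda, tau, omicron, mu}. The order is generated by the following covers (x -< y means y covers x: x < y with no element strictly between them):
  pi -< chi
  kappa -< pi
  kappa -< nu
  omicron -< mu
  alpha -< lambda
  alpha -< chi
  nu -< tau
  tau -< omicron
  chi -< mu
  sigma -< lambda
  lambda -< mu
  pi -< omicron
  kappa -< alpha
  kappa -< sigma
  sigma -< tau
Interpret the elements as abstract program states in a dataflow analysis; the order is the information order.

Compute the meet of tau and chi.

Common lower bounds of {tau, chi}: kappa.
The greatest among these is kappa.

kappa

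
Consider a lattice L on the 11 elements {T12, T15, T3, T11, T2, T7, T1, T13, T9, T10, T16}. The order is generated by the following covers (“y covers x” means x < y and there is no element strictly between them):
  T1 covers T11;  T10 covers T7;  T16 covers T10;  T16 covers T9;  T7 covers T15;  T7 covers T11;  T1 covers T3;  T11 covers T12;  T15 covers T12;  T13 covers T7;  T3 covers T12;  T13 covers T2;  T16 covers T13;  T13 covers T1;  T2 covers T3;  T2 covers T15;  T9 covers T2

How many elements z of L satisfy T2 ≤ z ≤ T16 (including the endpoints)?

4

The interval [T2, T16] = {T13, T16, T2, T9}, which has 4 elements.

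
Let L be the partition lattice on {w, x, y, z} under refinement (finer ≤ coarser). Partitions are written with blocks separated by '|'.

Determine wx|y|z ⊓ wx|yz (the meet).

wx|y|z

The meet (common refinement) of wx|y|z and wx|yz intersects blocks pairwise, giving wx|y|z.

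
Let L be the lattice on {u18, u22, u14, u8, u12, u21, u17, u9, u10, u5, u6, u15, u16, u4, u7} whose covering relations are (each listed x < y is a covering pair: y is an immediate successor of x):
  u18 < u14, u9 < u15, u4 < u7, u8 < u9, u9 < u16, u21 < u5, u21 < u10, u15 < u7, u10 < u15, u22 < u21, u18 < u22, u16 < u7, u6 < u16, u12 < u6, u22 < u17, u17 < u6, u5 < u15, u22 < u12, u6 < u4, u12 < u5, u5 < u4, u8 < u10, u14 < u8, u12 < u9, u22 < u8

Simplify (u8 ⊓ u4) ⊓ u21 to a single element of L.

u22

u8 ∧ u4 = u22
u22 ∧ u21 = u22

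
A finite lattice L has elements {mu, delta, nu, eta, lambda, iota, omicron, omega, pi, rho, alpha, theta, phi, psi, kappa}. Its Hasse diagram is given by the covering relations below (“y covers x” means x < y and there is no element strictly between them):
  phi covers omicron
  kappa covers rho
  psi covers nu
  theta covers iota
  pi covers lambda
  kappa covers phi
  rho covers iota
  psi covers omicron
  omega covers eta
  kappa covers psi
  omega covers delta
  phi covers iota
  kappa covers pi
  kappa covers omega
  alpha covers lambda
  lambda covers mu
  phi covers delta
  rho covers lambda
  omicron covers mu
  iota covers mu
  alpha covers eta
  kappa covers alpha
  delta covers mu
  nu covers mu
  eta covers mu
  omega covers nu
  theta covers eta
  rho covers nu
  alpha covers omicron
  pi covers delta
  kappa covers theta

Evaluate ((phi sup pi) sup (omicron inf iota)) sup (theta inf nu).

phi ∨ pi = kappa
omicron ∧ iota = mu
kappa ∨ mu = kappa
theta ∧ nu = mu
kappa ∨ mu = kappa

kappa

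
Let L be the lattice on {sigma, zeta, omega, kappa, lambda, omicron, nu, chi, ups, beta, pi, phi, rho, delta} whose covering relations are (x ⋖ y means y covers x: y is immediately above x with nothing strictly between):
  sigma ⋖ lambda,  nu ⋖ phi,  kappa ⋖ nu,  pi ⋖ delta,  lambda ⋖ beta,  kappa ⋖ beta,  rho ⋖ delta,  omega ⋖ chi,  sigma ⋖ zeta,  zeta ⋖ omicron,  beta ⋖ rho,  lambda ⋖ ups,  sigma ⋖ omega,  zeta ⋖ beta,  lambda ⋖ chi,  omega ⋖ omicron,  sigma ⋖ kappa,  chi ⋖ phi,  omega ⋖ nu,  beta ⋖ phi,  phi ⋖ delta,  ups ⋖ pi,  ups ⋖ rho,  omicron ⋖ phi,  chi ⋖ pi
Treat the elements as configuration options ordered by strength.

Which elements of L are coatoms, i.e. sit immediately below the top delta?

phi, pi, rho

The coatoms are exactly the elements covered by delta: phi, pi, rho.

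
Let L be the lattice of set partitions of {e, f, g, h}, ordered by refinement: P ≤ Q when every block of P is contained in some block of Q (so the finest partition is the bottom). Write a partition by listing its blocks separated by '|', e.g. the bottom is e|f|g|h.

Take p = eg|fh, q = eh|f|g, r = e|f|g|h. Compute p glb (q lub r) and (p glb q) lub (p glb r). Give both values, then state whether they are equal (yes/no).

q lub r = eh|f|g, so p glb (q lub r) = eg|fh glb eh|f|g = e|f|g|h.
p glb q = e|f|g|h and p glb r = e|f|g|h, so (p glb q) lub (p glb r) = e|f|g|h lub e|f|g|h = e|f|g|h.
Equal: yes.

e|f|g|h; e|f|g|h; yes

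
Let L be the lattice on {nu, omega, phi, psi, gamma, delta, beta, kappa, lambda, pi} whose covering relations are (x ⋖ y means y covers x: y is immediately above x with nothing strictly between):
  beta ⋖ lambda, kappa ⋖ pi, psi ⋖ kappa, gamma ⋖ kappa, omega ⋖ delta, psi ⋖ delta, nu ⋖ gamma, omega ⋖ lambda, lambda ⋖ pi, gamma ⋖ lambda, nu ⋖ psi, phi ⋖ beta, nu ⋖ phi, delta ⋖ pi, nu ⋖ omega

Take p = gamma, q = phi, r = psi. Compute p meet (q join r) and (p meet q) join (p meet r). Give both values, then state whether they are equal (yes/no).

gamma; nu; no

q join r = pi, so p meet (q join r) = gamma meet pi = gamma.
p meet q = nu and p meet r = nu, so (p meet q) join (p meet r) = nu join nu = nu.
Equal: no.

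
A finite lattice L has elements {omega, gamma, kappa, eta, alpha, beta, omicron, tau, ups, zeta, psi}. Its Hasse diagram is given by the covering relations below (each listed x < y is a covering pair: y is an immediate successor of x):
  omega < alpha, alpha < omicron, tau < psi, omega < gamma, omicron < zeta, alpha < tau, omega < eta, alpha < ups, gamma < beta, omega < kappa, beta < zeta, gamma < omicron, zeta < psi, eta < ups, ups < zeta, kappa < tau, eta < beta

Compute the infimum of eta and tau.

omega

Common lower bounds of {eta, tau}: omega.
The greatest among these is omega.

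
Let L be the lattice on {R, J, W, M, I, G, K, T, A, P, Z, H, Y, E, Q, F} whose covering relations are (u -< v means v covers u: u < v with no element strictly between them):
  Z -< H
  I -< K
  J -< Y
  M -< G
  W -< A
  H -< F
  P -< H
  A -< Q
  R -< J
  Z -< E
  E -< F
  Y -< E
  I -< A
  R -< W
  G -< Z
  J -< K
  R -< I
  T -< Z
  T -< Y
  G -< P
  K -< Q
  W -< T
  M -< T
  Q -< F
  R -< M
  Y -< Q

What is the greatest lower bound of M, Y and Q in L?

M

Common lower bounds of {M, Y, Q}: M, R.
The greatest among these is M.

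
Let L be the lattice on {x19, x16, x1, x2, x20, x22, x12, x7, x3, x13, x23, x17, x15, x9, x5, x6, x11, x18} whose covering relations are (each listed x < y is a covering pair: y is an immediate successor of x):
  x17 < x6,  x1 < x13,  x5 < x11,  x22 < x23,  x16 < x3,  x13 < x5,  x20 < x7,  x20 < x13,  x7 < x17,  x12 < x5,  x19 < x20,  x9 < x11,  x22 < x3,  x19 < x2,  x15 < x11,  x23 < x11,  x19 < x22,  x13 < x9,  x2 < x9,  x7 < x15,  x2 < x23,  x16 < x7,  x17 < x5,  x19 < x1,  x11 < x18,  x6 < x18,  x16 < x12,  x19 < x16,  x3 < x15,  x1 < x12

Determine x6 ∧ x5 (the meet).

Common lower bounds of {x6, x5}: x16, x17, x19, x20, x7.
The greatest among these is x17.

x17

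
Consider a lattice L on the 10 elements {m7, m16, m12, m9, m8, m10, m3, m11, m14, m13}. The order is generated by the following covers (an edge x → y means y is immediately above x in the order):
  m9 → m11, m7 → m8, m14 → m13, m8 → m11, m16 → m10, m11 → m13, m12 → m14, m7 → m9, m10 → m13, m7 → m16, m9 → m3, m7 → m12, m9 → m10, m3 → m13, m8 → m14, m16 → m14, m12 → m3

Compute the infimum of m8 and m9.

m7

Common lower bounds of {m8, m9}: m7.
The greatest among these is m7.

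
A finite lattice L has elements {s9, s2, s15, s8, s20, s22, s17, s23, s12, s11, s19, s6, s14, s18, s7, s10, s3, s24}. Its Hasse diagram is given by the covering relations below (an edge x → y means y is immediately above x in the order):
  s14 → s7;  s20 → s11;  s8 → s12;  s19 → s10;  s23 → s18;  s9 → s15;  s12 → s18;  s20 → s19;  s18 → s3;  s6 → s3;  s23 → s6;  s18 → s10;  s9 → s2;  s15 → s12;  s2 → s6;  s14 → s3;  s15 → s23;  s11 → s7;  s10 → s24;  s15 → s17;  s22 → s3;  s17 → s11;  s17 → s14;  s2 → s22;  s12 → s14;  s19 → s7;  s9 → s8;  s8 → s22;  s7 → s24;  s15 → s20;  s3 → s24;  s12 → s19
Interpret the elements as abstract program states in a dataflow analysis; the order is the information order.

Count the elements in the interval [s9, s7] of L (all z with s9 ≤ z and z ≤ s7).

10

The interval [s9, s7] = {s11, s12, s14, s15, s17, s19, s20, s7, s8, s9}, which has 10 elements.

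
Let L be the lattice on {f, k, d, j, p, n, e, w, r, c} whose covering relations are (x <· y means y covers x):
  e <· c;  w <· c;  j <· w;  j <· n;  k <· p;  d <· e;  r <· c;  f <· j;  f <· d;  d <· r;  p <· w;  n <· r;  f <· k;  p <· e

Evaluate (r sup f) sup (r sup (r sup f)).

r ∨ f = r
r ∨ f = r
r ∨ r = r
r ∨ r = r

r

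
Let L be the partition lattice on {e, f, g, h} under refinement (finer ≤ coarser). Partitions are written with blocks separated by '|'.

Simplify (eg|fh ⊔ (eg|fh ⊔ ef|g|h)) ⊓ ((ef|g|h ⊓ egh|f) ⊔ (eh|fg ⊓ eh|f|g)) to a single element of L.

eg|fh ∨ ef|g|h = efgh
eg|fh ∨ efgh = efgh
ef|g|h ∧ egh|f = e|f|g|h
eh|fg ∧ eh|f|g = eh|f|g
e|f|g|h ∨ eh|f|g = eh|f|g
efgh ∧ eh|f|g = eh|f|g

eh|f|g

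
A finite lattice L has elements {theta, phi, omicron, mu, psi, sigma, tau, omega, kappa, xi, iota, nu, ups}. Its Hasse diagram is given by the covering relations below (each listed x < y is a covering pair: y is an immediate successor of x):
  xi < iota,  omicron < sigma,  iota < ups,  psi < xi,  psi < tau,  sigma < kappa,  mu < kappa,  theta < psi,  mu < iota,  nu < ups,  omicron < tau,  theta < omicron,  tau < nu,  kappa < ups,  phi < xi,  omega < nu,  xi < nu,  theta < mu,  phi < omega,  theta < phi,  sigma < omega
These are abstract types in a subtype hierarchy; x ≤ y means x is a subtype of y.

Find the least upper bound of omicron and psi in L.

Common upper bounds of {omicron, psi}: nu, tau, ups.
The least among these is tau.

tau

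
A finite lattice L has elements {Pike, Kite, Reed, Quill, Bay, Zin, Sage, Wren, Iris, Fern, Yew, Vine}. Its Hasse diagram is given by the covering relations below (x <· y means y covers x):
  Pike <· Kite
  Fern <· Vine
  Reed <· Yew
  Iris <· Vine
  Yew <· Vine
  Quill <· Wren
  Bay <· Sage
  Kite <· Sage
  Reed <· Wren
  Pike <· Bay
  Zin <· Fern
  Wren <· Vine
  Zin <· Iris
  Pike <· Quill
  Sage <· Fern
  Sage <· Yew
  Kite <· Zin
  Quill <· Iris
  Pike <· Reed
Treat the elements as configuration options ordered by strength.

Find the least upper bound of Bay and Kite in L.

Sage

Common upper bounds of {Bay, Kite}: Fern, Sage, Vine, Yew.
The least among these is Sage.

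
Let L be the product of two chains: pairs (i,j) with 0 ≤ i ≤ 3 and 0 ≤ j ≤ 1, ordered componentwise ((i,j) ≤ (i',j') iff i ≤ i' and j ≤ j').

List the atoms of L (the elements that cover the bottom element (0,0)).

The atoms are exactly the elements that cover (0,0): (0,1), (1,0).

(0,1), (1,0)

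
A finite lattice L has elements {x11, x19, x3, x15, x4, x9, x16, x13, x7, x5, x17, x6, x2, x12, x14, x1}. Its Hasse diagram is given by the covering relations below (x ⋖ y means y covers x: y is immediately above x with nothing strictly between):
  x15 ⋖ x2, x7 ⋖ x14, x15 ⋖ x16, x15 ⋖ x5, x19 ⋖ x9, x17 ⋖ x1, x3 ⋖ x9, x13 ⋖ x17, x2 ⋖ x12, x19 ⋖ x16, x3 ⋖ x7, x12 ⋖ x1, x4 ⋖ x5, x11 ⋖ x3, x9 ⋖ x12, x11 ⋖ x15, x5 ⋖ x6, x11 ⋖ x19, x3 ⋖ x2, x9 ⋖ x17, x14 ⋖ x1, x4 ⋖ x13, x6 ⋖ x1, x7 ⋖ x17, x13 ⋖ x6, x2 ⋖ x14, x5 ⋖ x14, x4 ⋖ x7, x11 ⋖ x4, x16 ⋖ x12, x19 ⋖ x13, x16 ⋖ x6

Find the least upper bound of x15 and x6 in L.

Common upper bounds of {x15, x6}: x1, x6.
The least among these is x6.

x6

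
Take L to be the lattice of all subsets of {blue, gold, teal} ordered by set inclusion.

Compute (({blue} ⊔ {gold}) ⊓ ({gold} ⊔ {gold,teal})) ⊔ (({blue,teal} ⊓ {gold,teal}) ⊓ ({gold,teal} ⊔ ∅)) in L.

{gold,teal}

{blue} ∨ {gold} = {blue,gold}
{gold} ∨ {gold,teal} = {gold,teal}
{blue,gold} ∧ {gold,teal} = {gold}
{blue,teal} ∧ {gold,teal} = {teal}
{gold,teal} ∨ ∅ = {gold,teal}
{teal} ∧ {gold,teal} = {teal}
{gold} ∨ {teal} = {gold,teal}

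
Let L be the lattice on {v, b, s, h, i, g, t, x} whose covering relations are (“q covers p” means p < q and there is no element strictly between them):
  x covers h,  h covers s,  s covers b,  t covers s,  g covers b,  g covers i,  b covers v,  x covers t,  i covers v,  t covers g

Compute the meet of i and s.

v

Common lower bounds of {i, s}: v.
The greatest among these is v.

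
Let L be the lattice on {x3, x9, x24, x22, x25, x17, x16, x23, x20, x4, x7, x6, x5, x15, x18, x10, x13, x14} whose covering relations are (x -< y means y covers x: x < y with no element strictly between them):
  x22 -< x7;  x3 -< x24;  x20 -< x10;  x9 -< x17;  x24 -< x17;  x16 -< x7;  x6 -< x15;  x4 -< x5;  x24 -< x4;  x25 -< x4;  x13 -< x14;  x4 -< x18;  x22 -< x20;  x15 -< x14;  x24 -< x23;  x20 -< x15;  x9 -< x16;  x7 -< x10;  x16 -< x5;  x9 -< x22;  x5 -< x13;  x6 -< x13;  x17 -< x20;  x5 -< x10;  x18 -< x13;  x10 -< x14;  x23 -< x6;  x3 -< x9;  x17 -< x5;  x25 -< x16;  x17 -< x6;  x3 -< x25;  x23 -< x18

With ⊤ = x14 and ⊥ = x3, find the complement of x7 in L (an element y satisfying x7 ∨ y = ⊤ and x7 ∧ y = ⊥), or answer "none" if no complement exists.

x23

Need y with x7 ∨ y = x14 and x7 ∧ y = x3.
Checking each element gives: x23.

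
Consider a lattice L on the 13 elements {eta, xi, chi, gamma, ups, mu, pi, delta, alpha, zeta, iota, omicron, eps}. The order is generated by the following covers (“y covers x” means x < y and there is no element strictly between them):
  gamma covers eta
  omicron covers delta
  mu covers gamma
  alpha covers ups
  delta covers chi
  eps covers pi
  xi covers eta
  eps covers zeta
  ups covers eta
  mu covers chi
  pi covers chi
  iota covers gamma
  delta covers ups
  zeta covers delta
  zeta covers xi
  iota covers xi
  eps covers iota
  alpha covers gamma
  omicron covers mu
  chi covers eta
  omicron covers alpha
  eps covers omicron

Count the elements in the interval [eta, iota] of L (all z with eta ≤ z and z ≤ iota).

4

The interval [eta, iota] = {eta, gamma, iota, xi}, which has 4 elements.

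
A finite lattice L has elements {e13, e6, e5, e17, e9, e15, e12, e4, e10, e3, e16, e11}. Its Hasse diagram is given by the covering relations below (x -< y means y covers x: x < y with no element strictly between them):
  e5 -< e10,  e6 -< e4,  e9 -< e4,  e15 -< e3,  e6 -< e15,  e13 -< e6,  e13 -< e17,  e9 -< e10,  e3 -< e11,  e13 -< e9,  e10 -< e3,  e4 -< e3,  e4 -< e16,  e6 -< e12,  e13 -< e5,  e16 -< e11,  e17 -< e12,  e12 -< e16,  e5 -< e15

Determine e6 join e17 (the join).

e12

Common upper bounds of {e6, e17}: e11, e12, e16.
The least among these is e12.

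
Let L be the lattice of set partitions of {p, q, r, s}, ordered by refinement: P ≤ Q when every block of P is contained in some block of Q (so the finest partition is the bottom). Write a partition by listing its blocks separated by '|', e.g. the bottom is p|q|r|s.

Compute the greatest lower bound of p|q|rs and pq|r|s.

p|q|r|s

The meet (common refinement) of p|q|rs and pq|r|s intersects blocks pairwise, giving p|q|r|s.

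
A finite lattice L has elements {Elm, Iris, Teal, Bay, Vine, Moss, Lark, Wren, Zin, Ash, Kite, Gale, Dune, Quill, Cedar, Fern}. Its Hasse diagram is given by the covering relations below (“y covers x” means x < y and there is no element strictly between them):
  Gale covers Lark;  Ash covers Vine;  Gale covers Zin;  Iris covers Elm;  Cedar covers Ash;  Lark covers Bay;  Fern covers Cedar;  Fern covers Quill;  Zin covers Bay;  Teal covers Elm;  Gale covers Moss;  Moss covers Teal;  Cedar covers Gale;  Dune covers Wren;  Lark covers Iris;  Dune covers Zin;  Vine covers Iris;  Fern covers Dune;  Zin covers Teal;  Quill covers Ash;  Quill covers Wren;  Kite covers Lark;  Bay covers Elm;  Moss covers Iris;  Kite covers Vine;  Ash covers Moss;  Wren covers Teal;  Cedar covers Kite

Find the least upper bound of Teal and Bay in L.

Common upper bounds of {Teal, Bay}: Cedar, Dune, Fern, Gale, Zin.
The least among these is Zin.

Zin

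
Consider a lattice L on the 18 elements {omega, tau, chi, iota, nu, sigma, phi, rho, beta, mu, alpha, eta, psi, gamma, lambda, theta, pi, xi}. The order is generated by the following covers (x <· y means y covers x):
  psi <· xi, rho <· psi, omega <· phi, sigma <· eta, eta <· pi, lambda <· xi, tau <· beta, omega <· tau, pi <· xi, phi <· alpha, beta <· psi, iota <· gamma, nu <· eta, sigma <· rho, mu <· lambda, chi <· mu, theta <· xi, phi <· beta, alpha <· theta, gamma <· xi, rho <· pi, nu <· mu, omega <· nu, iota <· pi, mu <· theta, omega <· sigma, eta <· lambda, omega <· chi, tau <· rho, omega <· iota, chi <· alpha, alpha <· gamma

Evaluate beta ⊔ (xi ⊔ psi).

xi ∨ psi = xi
beta ∨ xi = xi

xi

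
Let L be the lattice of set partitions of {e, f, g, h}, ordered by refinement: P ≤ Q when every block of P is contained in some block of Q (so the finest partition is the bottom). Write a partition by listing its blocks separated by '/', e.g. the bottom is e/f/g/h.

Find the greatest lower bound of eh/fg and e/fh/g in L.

The meet (common refinement) of eh/fg and e/fh/g intersects blocks pairwise, giving e/f/g/h.

e/f/g/h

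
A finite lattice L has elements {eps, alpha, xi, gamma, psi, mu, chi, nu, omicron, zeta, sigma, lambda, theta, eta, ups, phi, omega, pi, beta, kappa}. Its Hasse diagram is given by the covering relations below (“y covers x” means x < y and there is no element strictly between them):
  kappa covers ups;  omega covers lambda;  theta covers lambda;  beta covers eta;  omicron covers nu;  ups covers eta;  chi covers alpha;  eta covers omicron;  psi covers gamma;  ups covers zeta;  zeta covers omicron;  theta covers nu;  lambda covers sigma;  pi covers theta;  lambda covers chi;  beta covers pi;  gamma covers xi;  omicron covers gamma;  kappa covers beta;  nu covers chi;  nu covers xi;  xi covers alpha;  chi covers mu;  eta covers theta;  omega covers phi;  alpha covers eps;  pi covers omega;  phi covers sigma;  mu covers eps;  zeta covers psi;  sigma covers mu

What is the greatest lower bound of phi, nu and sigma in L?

mu

Common lower bounds of {phi, nu, sigma}: eps, mu.
The greatest among these is mu.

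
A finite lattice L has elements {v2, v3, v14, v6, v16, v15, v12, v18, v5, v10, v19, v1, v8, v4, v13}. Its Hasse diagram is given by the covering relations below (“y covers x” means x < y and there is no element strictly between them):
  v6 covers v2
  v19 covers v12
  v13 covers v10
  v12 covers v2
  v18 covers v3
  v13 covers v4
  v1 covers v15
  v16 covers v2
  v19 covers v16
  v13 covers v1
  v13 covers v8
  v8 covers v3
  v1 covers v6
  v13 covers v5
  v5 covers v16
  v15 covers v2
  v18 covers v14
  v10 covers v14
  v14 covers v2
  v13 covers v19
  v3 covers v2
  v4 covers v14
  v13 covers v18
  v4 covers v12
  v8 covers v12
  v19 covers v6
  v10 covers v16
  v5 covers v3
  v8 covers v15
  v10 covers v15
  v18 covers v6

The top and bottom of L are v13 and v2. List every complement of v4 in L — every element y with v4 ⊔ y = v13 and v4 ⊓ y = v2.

Need y with v4 ∨ y = v13 and v4 ∧ y = v2.
Checking each element gives: v1, v15, v16, v3, v5, v6.

v1, v15, v16, v3, v5, v6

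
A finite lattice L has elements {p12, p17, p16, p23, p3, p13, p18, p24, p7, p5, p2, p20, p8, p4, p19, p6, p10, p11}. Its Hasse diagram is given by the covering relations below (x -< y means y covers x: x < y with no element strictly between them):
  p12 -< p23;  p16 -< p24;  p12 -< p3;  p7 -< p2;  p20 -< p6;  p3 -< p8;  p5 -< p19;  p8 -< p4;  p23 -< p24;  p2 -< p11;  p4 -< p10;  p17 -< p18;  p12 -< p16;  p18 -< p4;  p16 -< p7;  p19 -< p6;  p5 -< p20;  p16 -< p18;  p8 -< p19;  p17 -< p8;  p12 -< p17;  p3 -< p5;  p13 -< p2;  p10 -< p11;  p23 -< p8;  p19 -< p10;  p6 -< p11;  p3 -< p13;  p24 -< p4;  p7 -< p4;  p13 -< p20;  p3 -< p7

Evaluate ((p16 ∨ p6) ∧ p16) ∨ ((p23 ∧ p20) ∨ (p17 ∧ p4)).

p18

p16 ∨ p6 = p11
p11 ∧ p16 = p16
p23 ∧ p20 = p12
p17 ∧ p4 = p17
p12 ∨ p17 = p17
p16 ∨ p17 = p18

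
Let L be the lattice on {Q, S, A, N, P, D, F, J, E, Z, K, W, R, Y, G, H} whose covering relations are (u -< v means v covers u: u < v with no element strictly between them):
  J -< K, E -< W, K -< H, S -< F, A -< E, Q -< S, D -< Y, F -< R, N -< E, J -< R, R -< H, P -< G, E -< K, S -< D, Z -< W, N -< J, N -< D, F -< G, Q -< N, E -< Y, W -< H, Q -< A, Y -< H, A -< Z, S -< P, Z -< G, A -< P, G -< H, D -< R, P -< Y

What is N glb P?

Q

Common lower bounds of {N, P}: Q.
The greatest among these is Q.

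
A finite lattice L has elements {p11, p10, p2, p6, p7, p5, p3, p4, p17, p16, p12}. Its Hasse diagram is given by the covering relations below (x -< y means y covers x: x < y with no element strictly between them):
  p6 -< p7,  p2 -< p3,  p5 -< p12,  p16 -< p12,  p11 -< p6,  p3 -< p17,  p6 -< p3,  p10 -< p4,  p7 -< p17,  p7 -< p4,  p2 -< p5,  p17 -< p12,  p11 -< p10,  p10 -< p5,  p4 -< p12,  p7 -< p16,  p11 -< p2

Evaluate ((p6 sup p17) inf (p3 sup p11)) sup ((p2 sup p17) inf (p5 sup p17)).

p17

p6 ∨ p17 = p17
p3 ∨ p11 = p3
p17 ∧ p3 = p3
p2 ∨ p17 = p17
p5 ∨ p17 = p12
p17 ∧ p12 = p17
p3 ∨ p17 = p17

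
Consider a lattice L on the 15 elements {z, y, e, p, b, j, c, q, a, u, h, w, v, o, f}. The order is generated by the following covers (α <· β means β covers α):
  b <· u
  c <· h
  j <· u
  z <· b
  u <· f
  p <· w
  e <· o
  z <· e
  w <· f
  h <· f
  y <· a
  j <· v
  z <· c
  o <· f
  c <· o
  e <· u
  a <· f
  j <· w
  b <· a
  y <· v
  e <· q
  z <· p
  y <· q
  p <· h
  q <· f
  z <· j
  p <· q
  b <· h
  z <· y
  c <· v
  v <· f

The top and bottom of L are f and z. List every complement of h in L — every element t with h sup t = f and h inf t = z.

e, j, y

Need t with h ∨ t = f and h ∧ t = z.
Checking each element gives: e, j, y.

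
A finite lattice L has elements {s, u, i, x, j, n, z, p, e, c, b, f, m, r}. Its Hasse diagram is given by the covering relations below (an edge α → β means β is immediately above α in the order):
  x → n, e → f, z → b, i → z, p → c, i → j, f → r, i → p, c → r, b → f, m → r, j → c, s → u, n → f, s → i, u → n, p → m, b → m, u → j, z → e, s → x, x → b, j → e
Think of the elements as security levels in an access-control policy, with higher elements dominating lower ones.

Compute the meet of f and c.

Common lower bounds of {f, c}: i, j, s, u.
The greatest among these is j.

j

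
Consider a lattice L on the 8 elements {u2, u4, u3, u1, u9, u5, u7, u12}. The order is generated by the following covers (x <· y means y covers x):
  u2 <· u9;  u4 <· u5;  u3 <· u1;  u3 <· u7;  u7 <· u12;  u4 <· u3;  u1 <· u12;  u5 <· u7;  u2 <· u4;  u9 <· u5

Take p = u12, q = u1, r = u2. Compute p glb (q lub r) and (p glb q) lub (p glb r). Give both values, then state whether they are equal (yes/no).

u1; u1; yes

q lub r = u1, so p glb (q lub r) = u12 glb u1 = u1.
p glb q = u1 and p glb r = u2, so (p glb q) lub (p glb r) = u1 lub u2 = u1.
Equal: yes.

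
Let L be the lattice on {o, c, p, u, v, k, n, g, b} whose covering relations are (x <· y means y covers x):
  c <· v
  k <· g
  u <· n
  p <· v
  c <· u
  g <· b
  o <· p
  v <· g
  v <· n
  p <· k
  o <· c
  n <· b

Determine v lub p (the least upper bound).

Common upper bounds of {v, p}: b, g, n, v.
The least among these is v.

v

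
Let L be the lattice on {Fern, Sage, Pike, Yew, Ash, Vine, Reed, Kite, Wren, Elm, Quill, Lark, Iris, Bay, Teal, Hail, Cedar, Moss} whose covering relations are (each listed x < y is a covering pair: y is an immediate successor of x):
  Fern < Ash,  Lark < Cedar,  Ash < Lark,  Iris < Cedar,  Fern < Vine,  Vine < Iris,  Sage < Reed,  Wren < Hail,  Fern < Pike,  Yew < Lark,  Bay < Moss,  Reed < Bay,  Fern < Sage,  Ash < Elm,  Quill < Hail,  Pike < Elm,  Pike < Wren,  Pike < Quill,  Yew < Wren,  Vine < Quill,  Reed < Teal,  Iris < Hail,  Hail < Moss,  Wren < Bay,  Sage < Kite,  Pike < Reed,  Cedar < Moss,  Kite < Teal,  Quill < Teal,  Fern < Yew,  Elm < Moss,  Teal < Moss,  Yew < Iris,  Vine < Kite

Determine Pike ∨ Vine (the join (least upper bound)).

Quill

Common upper bounds of {Pike, Vine}: Hail, Moss, Quill, Teal.
The least among these is Quill.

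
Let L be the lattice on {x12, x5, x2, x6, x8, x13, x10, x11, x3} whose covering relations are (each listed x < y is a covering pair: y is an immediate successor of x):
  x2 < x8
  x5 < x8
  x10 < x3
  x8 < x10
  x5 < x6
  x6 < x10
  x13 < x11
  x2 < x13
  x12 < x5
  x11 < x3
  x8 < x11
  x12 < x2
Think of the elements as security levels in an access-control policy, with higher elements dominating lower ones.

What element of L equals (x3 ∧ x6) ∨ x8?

x10

x3 ∧ x6 = x6
x6 ∨ x8 = x10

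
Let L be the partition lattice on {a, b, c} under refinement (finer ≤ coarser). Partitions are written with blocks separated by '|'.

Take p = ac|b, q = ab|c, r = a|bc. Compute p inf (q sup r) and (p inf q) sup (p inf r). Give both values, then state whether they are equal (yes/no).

ac|b; a|b|c; no

q sup r = abc, so p inf (q sup r) = ac|b inf abc = ac|b.
p inf q = a|b|c and p inf r = a|b|c, so (p inf q) sup (p inf r) = a|b|c sup a|b|c = a|b|c.
Equal: no.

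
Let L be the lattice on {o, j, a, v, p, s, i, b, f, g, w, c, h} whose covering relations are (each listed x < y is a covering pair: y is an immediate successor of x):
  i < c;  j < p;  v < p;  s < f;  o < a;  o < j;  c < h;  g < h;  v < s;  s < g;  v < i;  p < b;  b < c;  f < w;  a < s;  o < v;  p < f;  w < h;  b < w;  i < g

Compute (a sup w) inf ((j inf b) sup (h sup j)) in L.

w

a ∨ w = w
j ∧ b = j
h ∨ j = h
j ∨ h = h
w ∧ h = w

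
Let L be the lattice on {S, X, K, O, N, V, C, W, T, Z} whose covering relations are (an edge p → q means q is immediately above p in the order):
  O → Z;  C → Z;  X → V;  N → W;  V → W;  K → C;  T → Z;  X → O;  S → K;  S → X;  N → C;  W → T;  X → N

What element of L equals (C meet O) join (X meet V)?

X

C ∧ O = X
X ∧ V = X
X ∨ X = X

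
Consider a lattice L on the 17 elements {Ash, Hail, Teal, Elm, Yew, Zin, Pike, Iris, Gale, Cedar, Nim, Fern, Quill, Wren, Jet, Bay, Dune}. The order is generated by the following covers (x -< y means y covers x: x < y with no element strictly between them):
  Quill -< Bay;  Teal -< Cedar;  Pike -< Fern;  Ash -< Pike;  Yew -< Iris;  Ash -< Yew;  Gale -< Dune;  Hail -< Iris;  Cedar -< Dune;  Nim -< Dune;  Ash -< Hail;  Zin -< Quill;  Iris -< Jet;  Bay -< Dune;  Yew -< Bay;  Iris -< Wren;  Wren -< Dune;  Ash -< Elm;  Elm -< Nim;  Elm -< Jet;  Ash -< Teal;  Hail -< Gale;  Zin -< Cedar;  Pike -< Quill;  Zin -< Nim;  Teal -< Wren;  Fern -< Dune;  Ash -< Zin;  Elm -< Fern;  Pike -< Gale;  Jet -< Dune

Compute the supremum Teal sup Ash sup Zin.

Common upper bounds of {Teal, Ash, Zin}: Cedar, Dune.
The least among these is Cedar.

Cedar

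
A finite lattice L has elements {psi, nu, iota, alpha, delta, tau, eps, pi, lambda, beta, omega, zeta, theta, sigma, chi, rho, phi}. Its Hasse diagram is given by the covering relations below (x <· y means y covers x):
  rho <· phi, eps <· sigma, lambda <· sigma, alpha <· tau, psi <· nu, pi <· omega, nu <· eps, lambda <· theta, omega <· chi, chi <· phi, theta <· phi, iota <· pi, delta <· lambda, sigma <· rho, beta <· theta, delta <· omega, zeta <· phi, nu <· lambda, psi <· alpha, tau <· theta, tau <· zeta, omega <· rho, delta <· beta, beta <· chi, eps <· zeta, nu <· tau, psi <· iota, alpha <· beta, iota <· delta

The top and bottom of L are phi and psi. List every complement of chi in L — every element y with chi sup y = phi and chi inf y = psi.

Need y with chi ∨ y = phi and chi ∧ y = psi.
Checking each element gives: eps, nu.

eps, nu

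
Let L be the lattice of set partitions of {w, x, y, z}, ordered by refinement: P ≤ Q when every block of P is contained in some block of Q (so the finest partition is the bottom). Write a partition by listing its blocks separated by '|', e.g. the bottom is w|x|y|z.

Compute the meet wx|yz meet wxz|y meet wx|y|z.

The meet (common refinement) of wx|yz, wxz|y, wx|y|z intersects blocks pairwise, giving wx|y|z.

wx|y|z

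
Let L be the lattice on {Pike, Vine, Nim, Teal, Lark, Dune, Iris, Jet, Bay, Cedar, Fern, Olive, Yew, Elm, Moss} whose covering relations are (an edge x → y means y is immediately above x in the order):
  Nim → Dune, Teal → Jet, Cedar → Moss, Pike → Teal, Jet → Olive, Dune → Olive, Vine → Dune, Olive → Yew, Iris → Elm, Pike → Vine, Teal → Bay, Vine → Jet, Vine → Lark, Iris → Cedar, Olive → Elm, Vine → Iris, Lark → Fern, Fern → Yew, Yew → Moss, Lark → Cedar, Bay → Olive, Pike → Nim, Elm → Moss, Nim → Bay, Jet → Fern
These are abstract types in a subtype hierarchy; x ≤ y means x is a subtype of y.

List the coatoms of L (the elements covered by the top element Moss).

The coatoms are exactly the elements covered by Moss: Cedar, Elm, Yew.

Cedar, Elm, Yew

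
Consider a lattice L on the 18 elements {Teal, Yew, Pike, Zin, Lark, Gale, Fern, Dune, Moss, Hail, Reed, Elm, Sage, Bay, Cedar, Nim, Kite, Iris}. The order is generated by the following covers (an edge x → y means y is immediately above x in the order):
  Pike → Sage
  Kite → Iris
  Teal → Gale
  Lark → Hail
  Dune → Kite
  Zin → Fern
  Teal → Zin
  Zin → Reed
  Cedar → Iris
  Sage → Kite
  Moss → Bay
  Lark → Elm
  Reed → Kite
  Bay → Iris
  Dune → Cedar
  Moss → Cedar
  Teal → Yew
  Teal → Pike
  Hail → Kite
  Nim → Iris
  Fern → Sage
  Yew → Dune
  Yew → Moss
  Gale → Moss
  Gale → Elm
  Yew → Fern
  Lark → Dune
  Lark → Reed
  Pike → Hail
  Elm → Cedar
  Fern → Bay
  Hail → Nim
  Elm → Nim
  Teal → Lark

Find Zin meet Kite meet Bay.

Common lower bounds of {Zin, Kite, Bay}: Teal, Zin.
The greatest among these is Zin.

Zin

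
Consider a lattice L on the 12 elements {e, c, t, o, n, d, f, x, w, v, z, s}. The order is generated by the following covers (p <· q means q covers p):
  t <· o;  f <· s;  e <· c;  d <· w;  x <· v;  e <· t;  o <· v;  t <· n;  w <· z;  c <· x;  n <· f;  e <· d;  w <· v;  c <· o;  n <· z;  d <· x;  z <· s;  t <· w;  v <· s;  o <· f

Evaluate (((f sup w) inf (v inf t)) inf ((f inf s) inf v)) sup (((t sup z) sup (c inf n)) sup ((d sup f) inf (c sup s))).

s

f ∨ w = s
v ∧ t = t
s ∧ t = t
f ∧ s = f
f ∧ v = o
t ∧ o = t
t ∨ z = z
c ∧ n = e
z ∨ e = z
d ∨ f = s
c ∨ s = s
s ∧ s = s
z ∨ s = s
t ∨ s = s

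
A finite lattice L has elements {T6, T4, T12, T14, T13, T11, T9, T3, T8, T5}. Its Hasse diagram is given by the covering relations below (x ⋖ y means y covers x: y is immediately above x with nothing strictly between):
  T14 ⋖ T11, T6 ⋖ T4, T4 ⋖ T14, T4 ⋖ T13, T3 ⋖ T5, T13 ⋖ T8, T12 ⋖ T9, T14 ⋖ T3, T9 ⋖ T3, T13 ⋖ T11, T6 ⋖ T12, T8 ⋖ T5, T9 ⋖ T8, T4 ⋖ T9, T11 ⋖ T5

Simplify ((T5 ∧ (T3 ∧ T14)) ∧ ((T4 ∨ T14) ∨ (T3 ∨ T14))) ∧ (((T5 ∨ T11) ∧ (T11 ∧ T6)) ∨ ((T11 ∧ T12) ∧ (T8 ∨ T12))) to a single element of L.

T6

T3 ∧ T14 = T14
T5 ∧ T14 = T14
T4 ∨ T14 = T14
T3 ∨ T14 = T3
T14 ∨ T3 = T3
T14 ∧ T3 = T14
T5 ∨ T11 = T5
T11 ∧ T6 = T6
T5 ∧ T6 = T6
T11 ∧ T12 = T6
T8 ∨ T12 = T8
T6 ∧ T8 = T6
T6 ∨ T6 = T6
T14 ∧ T6 = T6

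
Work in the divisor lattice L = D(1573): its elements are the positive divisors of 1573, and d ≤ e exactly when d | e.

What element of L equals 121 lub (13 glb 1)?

121

13 ∧ 1 = 1
121 ∨ 1 = 121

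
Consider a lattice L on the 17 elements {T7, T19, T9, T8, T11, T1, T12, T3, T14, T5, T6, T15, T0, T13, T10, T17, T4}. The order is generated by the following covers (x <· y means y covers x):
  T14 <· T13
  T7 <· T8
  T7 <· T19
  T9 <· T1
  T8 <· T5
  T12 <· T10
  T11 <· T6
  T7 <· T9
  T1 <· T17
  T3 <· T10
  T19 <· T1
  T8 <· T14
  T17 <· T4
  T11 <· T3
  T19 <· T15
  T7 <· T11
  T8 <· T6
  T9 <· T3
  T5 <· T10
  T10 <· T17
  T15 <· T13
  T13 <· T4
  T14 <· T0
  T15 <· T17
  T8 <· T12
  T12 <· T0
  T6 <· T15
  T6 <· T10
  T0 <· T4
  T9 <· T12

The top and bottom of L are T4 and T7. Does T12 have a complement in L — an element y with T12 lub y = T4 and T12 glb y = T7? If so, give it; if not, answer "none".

none

For every candidate y, either T12 ∨ y ≠ T4 or T12 ∧ y ≠ T7; no complement exists.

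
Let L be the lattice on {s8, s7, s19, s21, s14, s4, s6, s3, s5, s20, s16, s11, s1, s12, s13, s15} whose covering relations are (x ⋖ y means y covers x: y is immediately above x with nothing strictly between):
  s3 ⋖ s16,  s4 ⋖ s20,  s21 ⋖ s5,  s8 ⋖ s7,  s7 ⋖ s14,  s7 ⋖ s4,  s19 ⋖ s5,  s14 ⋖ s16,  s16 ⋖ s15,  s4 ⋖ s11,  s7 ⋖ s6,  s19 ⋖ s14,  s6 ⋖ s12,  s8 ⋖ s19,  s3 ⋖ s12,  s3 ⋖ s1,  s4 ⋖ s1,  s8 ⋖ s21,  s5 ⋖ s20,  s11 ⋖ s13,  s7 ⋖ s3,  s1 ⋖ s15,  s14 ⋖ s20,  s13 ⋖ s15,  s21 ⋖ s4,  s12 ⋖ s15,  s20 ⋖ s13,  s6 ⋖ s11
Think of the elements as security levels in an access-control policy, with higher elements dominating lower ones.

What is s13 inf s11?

s11

Common lower bounds of {s13, s11}: s11, s21, s4, s6, s7, s8.
The greatest among these is s11.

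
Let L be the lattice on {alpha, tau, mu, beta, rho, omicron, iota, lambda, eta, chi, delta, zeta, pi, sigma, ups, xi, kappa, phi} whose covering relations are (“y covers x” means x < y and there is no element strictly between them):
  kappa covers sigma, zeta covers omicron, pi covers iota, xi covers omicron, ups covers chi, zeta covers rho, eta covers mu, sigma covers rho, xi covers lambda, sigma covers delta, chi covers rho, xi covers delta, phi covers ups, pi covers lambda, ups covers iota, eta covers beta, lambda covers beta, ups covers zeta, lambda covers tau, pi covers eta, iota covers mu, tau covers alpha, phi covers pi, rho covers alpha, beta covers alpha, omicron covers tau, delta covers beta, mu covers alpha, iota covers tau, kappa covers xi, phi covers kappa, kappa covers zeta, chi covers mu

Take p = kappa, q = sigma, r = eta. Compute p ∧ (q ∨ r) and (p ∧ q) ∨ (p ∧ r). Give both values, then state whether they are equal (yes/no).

kappa; sigma; no

q ∨ r = phi, so p ∧ (q ∨ r) = kappa ∧ phi = kappa.
p ∧ q = sigma and p ∧ r = beta, so (p ∧ q) ∨ (p ∧ r) = sigma ∨ beta = sigma.
Equal: no.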